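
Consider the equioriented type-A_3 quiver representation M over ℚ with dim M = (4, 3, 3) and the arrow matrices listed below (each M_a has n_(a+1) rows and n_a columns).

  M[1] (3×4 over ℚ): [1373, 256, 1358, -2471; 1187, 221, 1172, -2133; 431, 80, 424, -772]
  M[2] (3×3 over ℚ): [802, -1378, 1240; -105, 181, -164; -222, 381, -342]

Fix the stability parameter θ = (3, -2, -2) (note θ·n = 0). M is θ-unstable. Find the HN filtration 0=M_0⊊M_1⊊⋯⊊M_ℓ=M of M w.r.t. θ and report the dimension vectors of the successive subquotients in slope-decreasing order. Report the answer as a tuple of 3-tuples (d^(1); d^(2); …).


Interval decomposition of M: I[1,1], I[1,2], I[1,3]^2, I[3,3].
HN type (ℓ=4): μ^(1)=3; μ^(2)=1/2; μ^(3)=-1/3; μ^(4)=-2

((1, 0, 0); (1, 1, 0); (2, 2, 2); (0, 0, 1))


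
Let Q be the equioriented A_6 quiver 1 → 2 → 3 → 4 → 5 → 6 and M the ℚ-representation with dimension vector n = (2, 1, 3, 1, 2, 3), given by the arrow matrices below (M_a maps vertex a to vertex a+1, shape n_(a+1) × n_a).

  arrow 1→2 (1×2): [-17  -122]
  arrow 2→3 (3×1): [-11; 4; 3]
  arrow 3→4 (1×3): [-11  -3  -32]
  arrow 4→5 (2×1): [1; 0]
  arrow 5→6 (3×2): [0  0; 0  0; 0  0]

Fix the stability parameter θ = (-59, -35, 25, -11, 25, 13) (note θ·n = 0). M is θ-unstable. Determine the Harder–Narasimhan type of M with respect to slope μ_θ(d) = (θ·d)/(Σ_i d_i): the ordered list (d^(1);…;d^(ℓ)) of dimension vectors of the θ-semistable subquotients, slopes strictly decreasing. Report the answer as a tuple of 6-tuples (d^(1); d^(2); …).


Interval decomposition of M: I[1,1], I[1,5], I[3,3]^2, I[5,5], I[6,6]^3.
HN type (ℓ=5): μ^(1)=25; μ^(2)=13; μ^(3)=7; μ^(4)=-35; μ^(5)=-59

((0, 0, 2, 0, 2, 0); (0, 0, 0, 0, 0, 3); (0, 0, 1, 1, 0, 0); (0, 1, 0, 0, 0, 0); (2, 0, 0, 0, 0, 0))


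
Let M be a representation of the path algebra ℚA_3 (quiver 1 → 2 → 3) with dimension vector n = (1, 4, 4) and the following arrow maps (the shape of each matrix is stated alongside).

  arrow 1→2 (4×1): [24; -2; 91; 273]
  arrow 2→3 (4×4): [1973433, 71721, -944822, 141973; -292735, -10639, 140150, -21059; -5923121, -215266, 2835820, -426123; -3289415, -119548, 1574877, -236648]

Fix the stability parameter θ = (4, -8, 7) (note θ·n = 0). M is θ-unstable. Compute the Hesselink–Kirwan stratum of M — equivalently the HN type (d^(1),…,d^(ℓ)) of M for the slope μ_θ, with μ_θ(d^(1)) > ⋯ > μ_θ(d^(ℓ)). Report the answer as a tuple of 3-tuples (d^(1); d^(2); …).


Barcode: M ≅ I[1,3], I[2,3]^3. HN layers by μ_θ (3 steps, strictly decreasing):
  μ^(1)=7; μ^(2)=-2; μ^(3)=-8

((0, 0, 4); (1, 1, 0); (0, 3, 0))


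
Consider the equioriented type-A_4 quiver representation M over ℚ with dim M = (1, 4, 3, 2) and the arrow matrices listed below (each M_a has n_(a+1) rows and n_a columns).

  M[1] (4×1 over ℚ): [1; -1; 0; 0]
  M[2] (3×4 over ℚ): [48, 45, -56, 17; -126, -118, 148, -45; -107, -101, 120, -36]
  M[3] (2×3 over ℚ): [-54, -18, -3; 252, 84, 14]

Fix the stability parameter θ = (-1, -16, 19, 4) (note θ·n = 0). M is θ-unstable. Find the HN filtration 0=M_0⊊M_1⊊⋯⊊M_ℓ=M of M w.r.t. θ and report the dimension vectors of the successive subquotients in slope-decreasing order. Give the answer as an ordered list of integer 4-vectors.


Interval decomposition of M: I[1,3], I[2,2], I[2,3], I[2,4], I[4,4].
HN type (ℓ=5): μ^(1)=19; μ^(2)=23/2; μ^(3)=4; μ^(4)=-17/2; μ^(5)=-16

((0, 0, 2, 0); (0, 0, 1, 1); (0, 0, 0, 1); (1, 1, 0, 0); (0, 3, 0, 0))


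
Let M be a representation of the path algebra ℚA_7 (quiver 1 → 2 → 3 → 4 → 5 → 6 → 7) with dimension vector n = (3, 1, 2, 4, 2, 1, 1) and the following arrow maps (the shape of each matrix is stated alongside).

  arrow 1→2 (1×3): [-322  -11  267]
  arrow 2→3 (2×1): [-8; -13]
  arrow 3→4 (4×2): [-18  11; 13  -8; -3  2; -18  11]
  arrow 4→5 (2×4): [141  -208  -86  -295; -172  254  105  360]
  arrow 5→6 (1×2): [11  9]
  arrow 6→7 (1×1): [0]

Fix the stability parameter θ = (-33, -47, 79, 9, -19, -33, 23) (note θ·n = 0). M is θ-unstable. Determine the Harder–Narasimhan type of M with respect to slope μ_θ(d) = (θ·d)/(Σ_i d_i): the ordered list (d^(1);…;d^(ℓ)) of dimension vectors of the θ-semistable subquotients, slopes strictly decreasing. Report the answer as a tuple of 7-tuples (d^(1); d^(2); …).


Barcode: M ≅ I[1,1]^2, I[1,5], I[3,6], I[4,4]^2, I[7,7]. HN layers by μ_θ (4 steps, strictly decreasing):
  μ^(1)=23; μ^(2)=9; μ^(3)=-33; μ^(4)=-40

((0, 0, 1, 1, 1, 0, 1); (0, 0, 1, 3, 1, 1, 0); (2, 0, 0, 0, 0, 0, 0); (1, 1, 0, 0, 0, 0, 0))


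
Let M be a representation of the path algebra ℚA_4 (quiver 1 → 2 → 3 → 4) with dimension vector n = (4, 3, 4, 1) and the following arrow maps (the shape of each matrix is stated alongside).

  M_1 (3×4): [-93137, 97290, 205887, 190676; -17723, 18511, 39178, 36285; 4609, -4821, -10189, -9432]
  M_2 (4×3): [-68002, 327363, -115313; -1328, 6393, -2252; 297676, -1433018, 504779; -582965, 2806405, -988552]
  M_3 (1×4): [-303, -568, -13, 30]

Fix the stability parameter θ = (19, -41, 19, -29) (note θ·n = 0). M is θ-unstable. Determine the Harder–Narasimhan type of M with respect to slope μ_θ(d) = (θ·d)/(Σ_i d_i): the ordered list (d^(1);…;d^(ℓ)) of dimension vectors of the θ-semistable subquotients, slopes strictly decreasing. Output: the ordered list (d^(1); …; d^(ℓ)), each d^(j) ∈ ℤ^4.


Barcode: M ≅ I[1,1], I[1,3]^2, I[1,4], I[3,3]. HN layers by μ_θ (3 steps, strictly decreasing):
  μ^(1)=19; μ^(2)=-5; μ^(3)=-11

((1, 0, 3, 0); (0, 0, 1, 1); (3, 3, 0, 0))


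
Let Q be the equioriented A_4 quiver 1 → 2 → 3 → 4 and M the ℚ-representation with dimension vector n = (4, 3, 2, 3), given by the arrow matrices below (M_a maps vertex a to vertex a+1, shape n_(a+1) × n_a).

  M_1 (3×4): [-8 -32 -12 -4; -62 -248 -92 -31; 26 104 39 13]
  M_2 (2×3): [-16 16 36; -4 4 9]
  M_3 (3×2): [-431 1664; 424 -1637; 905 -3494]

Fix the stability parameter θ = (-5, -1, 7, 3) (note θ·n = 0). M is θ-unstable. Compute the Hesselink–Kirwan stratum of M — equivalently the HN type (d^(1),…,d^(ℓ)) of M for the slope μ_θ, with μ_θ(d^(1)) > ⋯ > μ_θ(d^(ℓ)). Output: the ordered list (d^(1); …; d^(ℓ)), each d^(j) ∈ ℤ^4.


Via rank(M_{q-1}∘⋯∘M_p): M ≅ I[1,1]^2, I[1,2], I[1,4], I[2,2], I[3,4], I[4,4].
μ_θ-semistable layers: μ^(1)=5; μ^(2)=3; μ^(3)=-1; μ^(4)=-5

((0, 0, 2, 2); (0, 0, 0, 1); (0, 3, 0, 0); (4, 0, 0, 0))


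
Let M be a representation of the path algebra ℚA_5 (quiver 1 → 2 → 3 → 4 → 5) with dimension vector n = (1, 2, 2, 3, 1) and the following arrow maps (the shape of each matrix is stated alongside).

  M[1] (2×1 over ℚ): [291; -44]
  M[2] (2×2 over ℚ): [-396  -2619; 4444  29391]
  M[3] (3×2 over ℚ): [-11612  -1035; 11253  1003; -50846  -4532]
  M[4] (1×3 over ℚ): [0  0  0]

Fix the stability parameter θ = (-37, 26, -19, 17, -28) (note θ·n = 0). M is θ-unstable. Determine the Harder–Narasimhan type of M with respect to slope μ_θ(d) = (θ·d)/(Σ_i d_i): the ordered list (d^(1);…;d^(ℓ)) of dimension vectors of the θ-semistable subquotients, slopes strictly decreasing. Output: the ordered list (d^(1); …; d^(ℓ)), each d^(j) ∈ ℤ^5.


Barcode: M ≅ I[1,2], I[2,4], I[3,4], I[4,4], I[5,5]. HN layers by μ_θ (6 steps, strictly decreasing):
  μ^(1)=26; μ^(2)=17; μ^(3)=7/2; μ^(4)=-19; μ^(5)=-28; μ^(6)=-37

((0, 1, 0, 0, 0); (0, 0, 0, 3, 0); (0, 1, 1, 0, 0); (0, 0, 1, 0, 0); (0, 0, 0, 0, 1); (1, 0, 0, 0, 0))


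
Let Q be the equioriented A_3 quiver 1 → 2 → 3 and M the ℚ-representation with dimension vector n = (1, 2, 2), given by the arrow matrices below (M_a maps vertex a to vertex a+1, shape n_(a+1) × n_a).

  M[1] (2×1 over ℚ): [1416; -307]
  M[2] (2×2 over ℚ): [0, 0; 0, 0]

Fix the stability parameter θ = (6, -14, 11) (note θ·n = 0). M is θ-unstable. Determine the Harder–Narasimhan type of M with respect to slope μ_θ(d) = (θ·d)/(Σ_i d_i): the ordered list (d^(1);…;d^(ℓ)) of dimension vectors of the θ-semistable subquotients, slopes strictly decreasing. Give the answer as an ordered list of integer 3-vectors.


Barcode: M ≅ I[1,2], I[2,2], I[3,3]^2. HN layers by μ_θ (3 steps, strictly decreasing):
  μ^(1)=11; μ^(2)=-4; μ^(3)=-14

((0, 0, 2); (1, 1, 0); (0, 1, 0))


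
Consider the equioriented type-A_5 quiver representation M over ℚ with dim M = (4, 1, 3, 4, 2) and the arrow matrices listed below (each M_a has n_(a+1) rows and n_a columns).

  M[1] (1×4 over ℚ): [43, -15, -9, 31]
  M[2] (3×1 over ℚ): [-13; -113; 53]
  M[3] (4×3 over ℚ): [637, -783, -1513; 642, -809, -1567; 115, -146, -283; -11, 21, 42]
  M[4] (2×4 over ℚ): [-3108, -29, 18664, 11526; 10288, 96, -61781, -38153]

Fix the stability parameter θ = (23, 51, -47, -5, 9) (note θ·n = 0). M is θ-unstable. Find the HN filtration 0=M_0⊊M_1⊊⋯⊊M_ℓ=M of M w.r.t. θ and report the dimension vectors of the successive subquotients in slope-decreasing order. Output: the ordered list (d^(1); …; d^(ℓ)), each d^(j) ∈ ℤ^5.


Interval decomposition of M: I[1,1]^3, I[1,4], I[3,5]^2, I[4,4].
HN type (ℓ=5): μ^(1)=23; μ^(2)=9; μ^(3)=11/2; μ^(4)=-5; μ^(5)=-47

((3, 0, 0, 0, 0); (0, 0, 0, 0, 2); (1, 1, 1, 1, 0); (0, 0, 0, 3, 0); (0, 0, 2, 0, 0))


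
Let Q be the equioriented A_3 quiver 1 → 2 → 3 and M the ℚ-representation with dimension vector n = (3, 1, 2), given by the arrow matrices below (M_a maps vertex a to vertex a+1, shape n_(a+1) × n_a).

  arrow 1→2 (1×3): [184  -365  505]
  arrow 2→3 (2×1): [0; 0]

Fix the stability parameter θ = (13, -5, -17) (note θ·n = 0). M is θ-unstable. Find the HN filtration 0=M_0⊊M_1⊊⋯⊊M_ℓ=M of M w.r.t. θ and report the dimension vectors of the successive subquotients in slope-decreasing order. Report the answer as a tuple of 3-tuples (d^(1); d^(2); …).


Interval decomposition of M: I[1,1]^2, I[1,2], I[3,3]^2.
HN type (ℓ=3): μ^(1)=13; μ^(2)=4; μ^(3)=-17

((2, 0, 0); (1, 1, 0); (0, 0, 2))


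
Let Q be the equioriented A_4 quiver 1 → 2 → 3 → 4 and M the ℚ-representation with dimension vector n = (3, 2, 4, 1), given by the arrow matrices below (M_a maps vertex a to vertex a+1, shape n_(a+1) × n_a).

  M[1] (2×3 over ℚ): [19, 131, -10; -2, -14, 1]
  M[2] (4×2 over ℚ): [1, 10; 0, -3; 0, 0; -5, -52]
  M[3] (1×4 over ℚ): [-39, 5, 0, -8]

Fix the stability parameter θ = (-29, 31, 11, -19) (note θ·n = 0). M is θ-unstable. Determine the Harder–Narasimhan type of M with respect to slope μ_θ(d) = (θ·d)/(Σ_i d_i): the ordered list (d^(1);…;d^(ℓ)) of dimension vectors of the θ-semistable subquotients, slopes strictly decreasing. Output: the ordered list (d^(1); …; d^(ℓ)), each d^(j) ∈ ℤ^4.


Interval decomposition of M: I[1,1], I[1,3], I[1,4], I[3,3]^2.
HN type (ℓ=4): μ^(1)=21; μ^(2)=11; μ^(3)=23/3; μ^(4)=-29

((0, 1, 1, 0); (0, 0, 2, 0); (0, 1, 1, 1); (3, 0, 0, 0))


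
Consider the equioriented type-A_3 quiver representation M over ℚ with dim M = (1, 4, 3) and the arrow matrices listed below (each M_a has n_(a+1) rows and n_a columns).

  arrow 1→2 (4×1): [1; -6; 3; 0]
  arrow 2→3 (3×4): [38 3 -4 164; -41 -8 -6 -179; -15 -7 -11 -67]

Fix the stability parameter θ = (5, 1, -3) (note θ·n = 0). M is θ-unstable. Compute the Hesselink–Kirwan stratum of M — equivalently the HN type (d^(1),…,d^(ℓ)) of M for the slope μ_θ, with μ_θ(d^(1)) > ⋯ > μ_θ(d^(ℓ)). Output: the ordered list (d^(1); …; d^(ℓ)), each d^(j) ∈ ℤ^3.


Barcode: M ≅ I[1,3], I[2,2], I[2,3]^2. HN layers by μ_θ (2 steps, strictly decreasing):
  μ^(1)=1; μ^(2)=-1

((1, 2, 1); (0, 2, 2))


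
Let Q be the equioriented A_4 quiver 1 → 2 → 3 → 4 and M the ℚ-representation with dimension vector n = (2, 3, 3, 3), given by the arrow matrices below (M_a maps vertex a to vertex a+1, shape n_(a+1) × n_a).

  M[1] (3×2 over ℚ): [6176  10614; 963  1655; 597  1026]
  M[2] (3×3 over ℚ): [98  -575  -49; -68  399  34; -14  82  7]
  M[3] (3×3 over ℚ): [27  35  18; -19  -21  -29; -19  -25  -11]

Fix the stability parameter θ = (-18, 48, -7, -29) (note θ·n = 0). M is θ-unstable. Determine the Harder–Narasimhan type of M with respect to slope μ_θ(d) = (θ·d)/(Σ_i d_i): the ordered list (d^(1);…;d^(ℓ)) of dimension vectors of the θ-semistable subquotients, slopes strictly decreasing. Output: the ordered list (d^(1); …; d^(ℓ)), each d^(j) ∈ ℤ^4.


Barcode: M ≅ I[1,3], I[1,4], I[2,2], I[3,4], I[4,4]. HN layers by μ_θ (5 steps, strictly decreasing):
  μ^(1)=48; μ^(2)=41/2; μ^(3)=4; μ^(4)=-18; μ^(5)=-29

((0, 1, 0, 0); (0, 1, 1, 0); (0, 1, 1, 1); (2, 0, 1, 1); (0, 0, 0, 1))


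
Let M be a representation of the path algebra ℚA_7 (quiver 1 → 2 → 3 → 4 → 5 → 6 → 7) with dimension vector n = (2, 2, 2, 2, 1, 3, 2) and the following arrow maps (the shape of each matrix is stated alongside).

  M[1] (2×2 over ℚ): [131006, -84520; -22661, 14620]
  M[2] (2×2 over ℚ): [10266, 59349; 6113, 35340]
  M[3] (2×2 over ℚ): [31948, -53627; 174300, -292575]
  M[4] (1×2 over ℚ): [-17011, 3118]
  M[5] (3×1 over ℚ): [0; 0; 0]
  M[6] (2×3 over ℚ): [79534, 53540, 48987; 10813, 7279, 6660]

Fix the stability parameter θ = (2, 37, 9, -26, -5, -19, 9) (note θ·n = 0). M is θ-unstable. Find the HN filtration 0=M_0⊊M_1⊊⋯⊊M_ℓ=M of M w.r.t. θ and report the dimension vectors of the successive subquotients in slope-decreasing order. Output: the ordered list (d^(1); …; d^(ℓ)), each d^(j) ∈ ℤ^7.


Interval decomposition of M: I[1,1], I[1,5], I[2,3], I[4,4], I[6,6], I[6,7]^2.
HN type (ℓ=6): μ^(1)=23; μ^(2)=9; μ^(3)=15/4; μ^(4)=2; μ^(5)=-19; μ^(6)=-26

((0, 1, 1, 0, 0, 0, 0); (0, 0, 0, 0, 0, 0, 2); (0, 1, 1, 1, 1, 0, 0); (2, 0, 0, 0, 0, 0, 0); (0, 0, 0, 0, 0, 3, 0); (0, 0, 0, 1, 0, 0, 0))


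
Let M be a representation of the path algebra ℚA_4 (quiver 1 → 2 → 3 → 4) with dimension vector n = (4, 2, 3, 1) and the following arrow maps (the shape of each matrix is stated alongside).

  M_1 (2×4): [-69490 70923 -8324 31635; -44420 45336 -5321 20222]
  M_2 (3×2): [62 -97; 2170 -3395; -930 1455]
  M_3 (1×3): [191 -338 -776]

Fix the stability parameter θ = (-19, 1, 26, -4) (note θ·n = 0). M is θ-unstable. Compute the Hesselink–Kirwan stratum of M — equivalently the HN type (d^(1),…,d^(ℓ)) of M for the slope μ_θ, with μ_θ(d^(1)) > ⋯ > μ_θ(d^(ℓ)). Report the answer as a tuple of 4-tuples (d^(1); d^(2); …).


Barcode: M ≅ I[1,1]^2, I[1,2], I[1,4], I[3,3]^2. HN layers by μ_θ (4 steps, strictly decreasing):
  μ^(1)=26; μ^(2)=11; μ^(3)=1; μ^(4)=-19

((0, 0, 2, 0); (0, 0, 1, 1); (0, 2, 0, 0); (4, 0, 0, 0))


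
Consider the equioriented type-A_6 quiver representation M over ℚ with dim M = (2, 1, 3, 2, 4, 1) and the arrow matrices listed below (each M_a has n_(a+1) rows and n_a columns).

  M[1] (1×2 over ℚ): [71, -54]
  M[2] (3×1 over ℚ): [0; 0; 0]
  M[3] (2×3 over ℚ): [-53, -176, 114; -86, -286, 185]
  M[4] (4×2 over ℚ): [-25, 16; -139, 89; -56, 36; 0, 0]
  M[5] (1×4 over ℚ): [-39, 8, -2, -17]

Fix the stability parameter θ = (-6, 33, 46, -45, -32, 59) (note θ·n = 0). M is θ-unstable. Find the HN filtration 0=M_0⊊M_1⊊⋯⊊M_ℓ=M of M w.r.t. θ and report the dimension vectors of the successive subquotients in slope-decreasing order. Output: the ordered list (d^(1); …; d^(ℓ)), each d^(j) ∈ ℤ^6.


Via rank(M_{q-1}∘⋯∘M_p): M ≅ I[1,1], I[1,2], I[3,3], I[3,5], I[3,6], I[5,5]^2.
μ_θ-semistable layers: μ^(1)=59; μ^(2)=46; μ^(3)=33; μ^(4)=-6; μ^(5)=-31/3; μ^(6)=-32

((0, 0, 0, 0, 0, 1); (0, 0, 1, 0, 0, 0); (0, 1, 0, 0, 0, 0); (2, 0, 0, 0, 0, 0); (0, 0, 2, 2, 2, 0); (0, 0, 0, 0, 2, 0))


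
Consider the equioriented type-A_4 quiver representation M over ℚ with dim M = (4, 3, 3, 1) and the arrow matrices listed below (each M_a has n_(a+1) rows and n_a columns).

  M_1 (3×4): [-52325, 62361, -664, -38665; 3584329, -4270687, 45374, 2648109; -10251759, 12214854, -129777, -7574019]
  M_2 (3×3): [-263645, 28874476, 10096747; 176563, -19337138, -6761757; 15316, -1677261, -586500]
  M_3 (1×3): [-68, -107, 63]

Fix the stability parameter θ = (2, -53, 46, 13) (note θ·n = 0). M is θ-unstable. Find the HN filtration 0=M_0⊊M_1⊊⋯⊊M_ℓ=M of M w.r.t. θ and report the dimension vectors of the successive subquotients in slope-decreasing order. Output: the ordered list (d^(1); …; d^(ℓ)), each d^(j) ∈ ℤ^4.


Barcode: M ≅ I[1,1]^2, I[1,3], I[1,4], I[2,3]. HN layers by μ_θ (5 steps, strictly decreasing):
  μ^(1)=46; μ^(2)=59/2; μ^(3)=2; μ^(4)=-51/2; μ^(5)=-53

((0, 0, 2, 0); (0, 0, 1, 1); (2, 0, 0, 0); (2, 2, 0, 0); (0, 1, 0, 0))


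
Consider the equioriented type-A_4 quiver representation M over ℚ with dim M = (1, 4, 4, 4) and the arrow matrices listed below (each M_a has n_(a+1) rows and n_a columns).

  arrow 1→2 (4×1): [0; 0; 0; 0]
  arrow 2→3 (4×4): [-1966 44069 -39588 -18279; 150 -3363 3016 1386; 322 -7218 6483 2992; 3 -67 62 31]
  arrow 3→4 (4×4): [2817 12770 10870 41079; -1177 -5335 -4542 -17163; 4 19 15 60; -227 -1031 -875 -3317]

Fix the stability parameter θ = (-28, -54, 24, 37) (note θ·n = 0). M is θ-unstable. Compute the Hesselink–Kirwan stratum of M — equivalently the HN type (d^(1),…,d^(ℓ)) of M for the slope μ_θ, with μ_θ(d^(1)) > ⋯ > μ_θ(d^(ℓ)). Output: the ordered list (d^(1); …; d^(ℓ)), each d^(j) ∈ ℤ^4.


Via rank(M_{q-1}∘⋯∘M_p): M ≅ I[1,1], I[2,3], I[2,4]^3, I[4,4].
μ_θ-semistable layers: μ^(1)=37; μ^(2)=24; μ^(3)=-28; μ^(4)=-54

((0, 0, 0, 4); (0, 0, 4, 0); (1, 0, 0, 0); (0, 4, 0, 0))


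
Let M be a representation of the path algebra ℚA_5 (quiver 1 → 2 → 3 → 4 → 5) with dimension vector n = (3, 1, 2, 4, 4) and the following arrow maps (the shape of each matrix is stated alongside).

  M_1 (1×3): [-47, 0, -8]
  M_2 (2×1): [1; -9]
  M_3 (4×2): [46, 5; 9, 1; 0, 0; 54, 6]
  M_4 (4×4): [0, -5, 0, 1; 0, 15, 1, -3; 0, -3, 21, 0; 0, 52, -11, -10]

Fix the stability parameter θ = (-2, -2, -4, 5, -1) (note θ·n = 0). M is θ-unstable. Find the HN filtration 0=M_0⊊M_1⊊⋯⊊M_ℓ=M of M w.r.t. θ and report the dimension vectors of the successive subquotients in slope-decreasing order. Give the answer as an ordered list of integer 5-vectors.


Via rank(M_{q-1}∘⋯∘M_p): M ≅ I[1,1]^2, I[1,4], I[3,5], I[4,5]^2, I[5,5].
μ_θ-semistable layers: μ^(1)=5; μ^(2)=2; μ^(3)=-1; μ^(4)=-2; μ^(5)=-8/3; μ^(6)=-4

((0, 0, 0, 1, 0); (0, 0, 0, 3, 3); (0, 0, 0, 0, 1); (2, 0, 0, 0, 0); (1, 1, 1, 0, 0); (0, 0, 1, 0, 0))


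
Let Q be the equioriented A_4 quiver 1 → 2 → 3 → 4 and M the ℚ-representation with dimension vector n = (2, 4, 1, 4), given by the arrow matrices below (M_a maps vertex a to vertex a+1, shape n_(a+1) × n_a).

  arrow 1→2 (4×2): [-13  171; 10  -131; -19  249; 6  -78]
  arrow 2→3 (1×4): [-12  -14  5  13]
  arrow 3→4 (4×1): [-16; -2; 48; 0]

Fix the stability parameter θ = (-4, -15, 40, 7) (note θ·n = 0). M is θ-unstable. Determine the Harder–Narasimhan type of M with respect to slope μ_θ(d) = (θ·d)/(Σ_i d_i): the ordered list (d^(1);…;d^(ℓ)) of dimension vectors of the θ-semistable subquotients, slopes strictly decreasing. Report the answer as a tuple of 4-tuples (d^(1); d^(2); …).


Via rank(M_{q-1}∘⋯∘M_p): M ≅ I[1,2], I[1,4], I[2,2]^2, I[4,4]^3.
μ_θ-semistable layers: μ^(1)=47/2; μ^(2)=7; μ^(3)=-19/2; μ^(4)=-15

((0, 0, 1, 1); (0, 0, 0, 3); (2, 2, 0, 0); (0, 2, 0, 0))


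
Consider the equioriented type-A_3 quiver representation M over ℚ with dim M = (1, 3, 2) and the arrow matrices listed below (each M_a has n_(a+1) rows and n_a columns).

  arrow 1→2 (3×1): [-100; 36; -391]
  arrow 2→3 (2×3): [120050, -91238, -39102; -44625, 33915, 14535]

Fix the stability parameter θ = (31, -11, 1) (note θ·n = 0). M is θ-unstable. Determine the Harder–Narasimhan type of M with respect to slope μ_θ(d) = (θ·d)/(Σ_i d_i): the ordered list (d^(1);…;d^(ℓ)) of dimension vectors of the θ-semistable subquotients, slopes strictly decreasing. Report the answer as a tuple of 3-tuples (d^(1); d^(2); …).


Barcode: M ≅ I[1,3], I[2,2]^2, I[3,3]. HN layers by μ_θ (3 steps, strictly decreasing):
  μ^(1)=7; μ^(2)=1; μ^(3)=-11

((1, 1, 1); (0, 0, 1); (0, 2, 0))


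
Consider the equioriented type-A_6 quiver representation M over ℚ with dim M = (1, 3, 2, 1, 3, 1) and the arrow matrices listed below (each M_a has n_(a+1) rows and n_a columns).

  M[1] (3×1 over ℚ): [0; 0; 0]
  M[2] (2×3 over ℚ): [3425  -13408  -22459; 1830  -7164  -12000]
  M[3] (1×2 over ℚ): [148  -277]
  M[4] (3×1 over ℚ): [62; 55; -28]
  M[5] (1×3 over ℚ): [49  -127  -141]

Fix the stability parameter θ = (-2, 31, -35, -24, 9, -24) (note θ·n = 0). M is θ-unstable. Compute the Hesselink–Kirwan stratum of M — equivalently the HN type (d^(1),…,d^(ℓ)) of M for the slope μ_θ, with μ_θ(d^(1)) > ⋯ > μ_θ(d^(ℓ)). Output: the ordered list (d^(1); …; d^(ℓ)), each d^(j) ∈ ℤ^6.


Interval decomposition of M: I[1,1], I[2,2], I[2,3], I[2,6], I[5,5]^2.
HN type (ℓ=5): μ^(1)=31; μ^(2)=9; μ^(3)=-2; μ^(4)=-15/2; μ^(5)=-28/3

((0, 1, 0, 0, 0, 0); (0, 0, 0, 0, 2, 0); (1, 1, 1, 0, 0, 0); (0, 0, 0, 0, 1, 1); (0, 1, 1, 1, 0, 0))


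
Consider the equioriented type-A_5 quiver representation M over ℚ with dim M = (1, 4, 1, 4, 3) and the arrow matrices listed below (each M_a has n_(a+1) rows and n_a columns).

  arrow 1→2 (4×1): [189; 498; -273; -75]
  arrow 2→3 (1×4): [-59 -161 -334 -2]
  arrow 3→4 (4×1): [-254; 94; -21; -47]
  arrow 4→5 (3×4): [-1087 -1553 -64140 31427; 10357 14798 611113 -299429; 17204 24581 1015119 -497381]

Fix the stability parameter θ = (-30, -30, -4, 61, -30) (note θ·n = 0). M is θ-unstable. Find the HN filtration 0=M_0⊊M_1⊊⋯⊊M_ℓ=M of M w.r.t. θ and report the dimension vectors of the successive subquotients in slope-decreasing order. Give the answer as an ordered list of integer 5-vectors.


Interval decomposition of M: I[1,5], I[2,2]^3, I[4,4], I[4,5]^2.
HN type (ℓ=4): μ^(1)=61; μ^(2)=31/2; μ^(3)=-4; μ^(4)=-30

((0, 0, 0, 1, 0); (0, 0, 0, 3, 3); (0, 0, 1, 0, 0); (1, 4, 0, 0, 0))


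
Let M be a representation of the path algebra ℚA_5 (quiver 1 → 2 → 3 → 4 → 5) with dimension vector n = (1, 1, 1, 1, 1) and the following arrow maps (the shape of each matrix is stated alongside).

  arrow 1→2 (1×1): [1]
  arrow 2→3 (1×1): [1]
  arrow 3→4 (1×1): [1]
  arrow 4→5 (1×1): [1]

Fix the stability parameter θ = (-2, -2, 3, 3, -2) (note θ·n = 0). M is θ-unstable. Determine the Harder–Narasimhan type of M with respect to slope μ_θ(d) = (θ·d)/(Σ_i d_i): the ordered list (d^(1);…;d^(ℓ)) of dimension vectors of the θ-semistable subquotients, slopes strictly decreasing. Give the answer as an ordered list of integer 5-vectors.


Interval decomposition of M: I[1,5].
HN type (ℓ=2): μ^(1)=4/3; μ^(2)=-2

((0, 0, 1, 1, 1); (1, 1, 0, 0, 0))


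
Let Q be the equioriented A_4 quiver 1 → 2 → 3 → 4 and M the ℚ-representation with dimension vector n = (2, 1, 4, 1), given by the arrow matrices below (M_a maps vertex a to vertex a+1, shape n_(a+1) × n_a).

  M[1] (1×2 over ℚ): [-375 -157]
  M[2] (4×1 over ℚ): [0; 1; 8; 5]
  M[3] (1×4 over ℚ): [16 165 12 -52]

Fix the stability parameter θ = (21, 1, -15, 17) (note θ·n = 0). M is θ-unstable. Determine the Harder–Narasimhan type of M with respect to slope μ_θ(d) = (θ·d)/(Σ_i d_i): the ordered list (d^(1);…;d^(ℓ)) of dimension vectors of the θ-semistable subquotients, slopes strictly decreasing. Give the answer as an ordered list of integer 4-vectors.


Via rank(M_{q-1}∘⋯∘M_p): M ≅ I[1,1], I[1,4], I[3,3]^3.
μ_θ-semistable layers: μ^(1)=21; μ^(2)=17; μ^(3)=7/3; μ^(4)=-15

((1, 0, 0, 0); (0, 0, 0, 1); (1, 1, 1, 0); (0, 0, 3, 0))


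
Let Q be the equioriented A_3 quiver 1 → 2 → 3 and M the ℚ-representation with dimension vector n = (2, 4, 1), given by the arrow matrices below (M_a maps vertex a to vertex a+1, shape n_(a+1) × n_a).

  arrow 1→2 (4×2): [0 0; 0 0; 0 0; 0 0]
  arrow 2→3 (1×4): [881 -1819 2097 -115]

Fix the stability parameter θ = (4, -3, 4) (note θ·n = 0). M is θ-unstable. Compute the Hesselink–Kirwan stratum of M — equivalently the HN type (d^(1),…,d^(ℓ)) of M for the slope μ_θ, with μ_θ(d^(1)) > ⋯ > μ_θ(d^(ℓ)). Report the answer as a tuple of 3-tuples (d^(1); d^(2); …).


Via rank(M_{q-1}∘⋯∘M_p): M ≅ I[1,1]^2, I[2,2]^3, I[2,3].
μ_θ-semistable layers: μ^(1)=4; μ^(2)=-3

((2, 0, 1); (0, 4, 0))


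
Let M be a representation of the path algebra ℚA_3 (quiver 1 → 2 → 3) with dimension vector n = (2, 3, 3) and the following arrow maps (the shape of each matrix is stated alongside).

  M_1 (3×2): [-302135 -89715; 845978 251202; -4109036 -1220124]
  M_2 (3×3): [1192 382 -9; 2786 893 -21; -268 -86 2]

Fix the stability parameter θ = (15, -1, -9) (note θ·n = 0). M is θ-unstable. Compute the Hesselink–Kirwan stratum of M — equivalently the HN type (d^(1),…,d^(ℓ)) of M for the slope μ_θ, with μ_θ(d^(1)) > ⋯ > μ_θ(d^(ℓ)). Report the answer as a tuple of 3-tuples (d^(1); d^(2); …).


Via rank(M_{q-1}∘⋯∘M_p): M ≅ I[1,1], I[1,2], I[2,3]^2, I[3,3].
μ_θ-semistable layers: μ^(1)=15; μ^(2)=7; μ^(3)=-5; μ^(4)=-9

((1, 0, 0); (1, 1, 0); (0, 2, 2); (0, 0, 1))


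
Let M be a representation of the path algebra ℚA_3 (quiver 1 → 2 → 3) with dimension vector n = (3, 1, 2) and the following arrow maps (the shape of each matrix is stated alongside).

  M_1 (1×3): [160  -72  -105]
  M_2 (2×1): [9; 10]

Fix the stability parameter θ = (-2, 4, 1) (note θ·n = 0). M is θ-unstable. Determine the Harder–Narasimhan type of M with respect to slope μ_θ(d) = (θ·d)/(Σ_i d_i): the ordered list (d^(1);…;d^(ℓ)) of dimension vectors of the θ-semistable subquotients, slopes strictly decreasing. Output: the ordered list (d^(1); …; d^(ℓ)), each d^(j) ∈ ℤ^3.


Via rank(M_{q-1}∘⋯∘M_p): M ≅ I[1,1]^2, I[1,3], I[3,3].
μ_θ-semistable layers: μ^(1)=5/2; μ^(2)=1; μ^(3)=-2

((0, 1, 1); (0, 0, 1); (3, 0, 0))


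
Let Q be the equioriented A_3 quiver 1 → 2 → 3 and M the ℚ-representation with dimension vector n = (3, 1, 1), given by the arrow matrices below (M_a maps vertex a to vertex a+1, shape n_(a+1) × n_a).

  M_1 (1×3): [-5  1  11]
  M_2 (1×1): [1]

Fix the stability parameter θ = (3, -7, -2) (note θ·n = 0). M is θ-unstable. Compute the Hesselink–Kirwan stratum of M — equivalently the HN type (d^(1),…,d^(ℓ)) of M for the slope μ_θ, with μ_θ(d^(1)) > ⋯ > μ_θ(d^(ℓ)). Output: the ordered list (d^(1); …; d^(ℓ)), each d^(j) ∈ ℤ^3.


Barcode: M ≅ I[1,1]^2, I[1,3]. HN layers by μ_θ (2 steps, strictly decreasing):
  μ^(1)=3; μ^(2)=-2

((2, 0, 0); (1, 1, 1))


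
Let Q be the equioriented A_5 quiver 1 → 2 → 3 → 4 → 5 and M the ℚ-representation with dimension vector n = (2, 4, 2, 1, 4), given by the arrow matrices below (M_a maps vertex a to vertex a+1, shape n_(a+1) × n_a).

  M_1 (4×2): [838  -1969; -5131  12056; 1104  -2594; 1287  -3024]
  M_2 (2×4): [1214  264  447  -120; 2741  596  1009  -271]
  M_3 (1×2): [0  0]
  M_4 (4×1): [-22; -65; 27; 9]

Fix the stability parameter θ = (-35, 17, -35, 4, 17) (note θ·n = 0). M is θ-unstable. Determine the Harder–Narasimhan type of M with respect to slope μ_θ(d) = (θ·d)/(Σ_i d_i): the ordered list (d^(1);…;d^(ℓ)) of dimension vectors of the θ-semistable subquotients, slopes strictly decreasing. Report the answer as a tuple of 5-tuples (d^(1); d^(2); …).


Via rank(M_{q-1}∘⋯∘M_p): M ≅ I[1,2], I[1,3], I[2,2], I[2,3], I[4,5], I[5,5]^3.
μ_θ-semistable layers: μ^(1)=17; μ^(2)=4; μ^(3)=-9; μ^(4)=-35

((0, 2, 0, 0, 4); (0, 0, 0, 1, 0); (0, 2, 2, 0, 0); (2, 0, 0, 0, 0))


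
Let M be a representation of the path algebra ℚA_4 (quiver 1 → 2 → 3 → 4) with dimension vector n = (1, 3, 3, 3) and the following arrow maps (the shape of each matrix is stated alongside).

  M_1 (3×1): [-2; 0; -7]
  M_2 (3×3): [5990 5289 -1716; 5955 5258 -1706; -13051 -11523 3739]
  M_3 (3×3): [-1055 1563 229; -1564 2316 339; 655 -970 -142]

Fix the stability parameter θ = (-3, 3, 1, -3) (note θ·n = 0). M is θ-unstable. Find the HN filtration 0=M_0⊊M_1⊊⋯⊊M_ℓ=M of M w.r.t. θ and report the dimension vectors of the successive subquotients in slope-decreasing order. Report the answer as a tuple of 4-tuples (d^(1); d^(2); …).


Barcode: M ≅ I[1,4], I[2,4]^2. HN layers by μ_θ (2 steps, strictly decreasing):
  μ^(1)=1/3; μ^(2)=-3

((0, 3, 3, 3); (1, 0, 0, 0))


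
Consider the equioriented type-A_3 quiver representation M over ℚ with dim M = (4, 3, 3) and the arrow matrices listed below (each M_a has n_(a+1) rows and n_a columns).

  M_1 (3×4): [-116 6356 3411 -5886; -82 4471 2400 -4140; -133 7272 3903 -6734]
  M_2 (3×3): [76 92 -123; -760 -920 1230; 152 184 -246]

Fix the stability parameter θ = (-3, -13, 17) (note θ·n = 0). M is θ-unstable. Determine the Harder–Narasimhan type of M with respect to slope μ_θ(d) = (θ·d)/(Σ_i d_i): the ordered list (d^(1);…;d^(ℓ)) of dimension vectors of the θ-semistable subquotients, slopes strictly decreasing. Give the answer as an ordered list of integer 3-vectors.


Via rank(M_{q-1}∘⋯∘M_p): M ≅ I[1,1], I[1,2]^2, I[1,3], I[3,3]^2.
μ_θ-semistable layers: μ^(1)=17; μ^(2)=-3; μ^(3)=-8

((0, 0, 3); (1, 0, 0); (3, 3, 0))


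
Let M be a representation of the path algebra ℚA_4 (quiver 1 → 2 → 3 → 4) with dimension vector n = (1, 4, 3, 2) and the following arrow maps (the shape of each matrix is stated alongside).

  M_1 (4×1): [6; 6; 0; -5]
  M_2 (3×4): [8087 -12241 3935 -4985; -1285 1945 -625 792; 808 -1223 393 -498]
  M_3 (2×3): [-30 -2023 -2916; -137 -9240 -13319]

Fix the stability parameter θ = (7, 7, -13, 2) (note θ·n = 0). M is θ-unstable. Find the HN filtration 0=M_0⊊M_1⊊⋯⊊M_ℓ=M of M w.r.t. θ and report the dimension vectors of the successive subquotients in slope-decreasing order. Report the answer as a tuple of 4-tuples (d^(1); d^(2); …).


Interval decomposition of M: I[1,4], I[2,2], I[2,3], I[2,4].
HN type (ℓ=4): μ^(1)=7; μ^(2)=2; μ^(3)=1/3; μ^(4)=-3

((0, 1, 0, 0); (0, 0, 0, 2); (1, 1, 1, 0); (0, 2, 2, 0))


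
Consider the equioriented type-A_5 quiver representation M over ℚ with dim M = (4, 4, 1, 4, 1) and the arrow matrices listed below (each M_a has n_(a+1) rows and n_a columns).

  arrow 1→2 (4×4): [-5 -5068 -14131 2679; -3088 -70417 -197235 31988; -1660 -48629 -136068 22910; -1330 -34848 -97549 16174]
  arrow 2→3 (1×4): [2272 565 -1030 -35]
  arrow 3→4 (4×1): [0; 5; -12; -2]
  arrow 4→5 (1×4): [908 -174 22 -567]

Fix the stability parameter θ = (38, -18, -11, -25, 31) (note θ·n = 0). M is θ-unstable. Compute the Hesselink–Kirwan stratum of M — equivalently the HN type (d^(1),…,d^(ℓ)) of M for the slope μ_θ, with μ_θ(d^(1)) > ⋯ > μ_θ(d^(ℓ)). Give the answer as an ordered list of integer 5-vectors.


Barcode: M ≅ I[1,2]^3, I[1,4], I[4,4]^2, I[4,5]. HN layers by μ_θ (4 steps, strictly decreasing):
  μ^(1)=31; μ^(2)=10; μ^(3)=-4; μ^(4)=-25

((0, 0, 0, 0, 1); (3, 3, 0, 0, 0); (1, 1, 1, 1, 0); (0, 0, 0, 3, 0))


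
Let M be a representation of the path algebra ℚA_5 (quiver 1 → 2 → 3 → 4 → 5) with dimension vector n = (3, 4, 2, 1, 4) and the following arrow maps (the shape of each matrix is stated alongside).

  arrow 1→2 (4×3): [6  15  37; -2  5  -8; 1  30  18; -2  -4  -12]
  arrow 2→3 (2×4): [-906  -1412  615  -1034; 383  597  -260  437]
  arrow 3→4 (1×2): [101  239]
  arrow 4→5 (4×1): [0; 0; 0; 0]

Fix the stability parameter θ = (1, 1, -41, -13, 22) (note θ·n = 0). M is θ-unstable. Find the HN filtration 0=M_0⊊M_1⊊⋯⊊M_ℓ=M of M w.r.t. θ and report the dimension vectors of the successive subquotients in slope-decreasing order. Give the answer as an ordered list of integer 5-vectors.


Barcode: M ≅ I[1,2], I[1,3], I[1,4], I[2,2], I[5,5]^4. HN layers by μ_θ (3 steps, strictly decreasing):
  μ^(1)=22; μ^(2)=1; μ^(3)=-13

((0, 0, 0, 0, 4); (1, 2, 0, 0, 0); (2, 2, 2, 1, 0))


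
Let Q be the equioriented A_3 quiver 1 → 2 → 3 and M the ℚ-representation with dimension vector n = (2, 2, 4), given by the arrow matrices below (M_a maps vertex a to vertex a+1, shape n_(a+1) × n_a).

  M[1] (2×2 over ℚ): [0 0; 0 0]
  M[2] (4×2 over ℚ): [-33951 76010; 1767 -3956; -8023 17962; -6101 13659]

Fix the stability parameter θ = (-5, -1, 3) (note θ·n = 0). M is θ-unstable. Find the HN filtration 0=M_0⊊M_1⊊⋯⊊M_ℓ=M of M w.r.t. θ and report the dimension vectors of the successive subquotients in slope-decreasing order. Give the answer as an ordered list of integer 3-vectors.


Interval decomposition of M: I[1,1]^2, I[2,3]^2, I[3,3]^2.
HN type (ℓ=3): μ^(1)=3; μ^(2)=-1; μ^(3)=-5

((0, 0, 4); (0, 2, 0); (2, 0, 0))


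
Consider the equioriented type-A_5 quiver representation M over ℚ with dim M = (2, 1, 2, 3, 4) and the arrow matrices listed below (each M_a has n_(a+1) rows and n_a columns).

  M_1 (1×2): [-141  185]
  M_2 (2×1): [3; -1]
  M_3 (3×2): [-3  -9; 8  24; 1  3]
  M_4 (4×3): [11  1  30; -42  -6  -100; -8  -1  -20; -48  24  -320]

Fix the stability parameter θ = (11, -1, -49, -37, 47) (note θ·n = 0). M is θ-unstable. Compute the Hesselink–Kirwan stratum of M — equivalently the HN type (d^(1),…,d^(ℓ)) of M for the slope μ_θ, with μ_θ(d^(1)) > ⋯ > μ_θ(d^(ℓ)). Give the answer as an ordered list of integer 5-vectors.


Barcode: M ≅ I[1,1], I[1,3], I[3,5], I[4,4], I[4,5], I[5,5]^2. HN layers by μ_θ (5 steps, strictly decreasing):
  μ^(1)=47; μ^(2)=11; μ^(3)=-13; μ^(4)=-37; μ^(5)=-49

((0, 0, 0, 0, 4); (1, 0, 0, 0, 0); (1, 1, 1, 0, 0); (0, 0, 0, 3, 0); (0, 0, 1, 0, 0))


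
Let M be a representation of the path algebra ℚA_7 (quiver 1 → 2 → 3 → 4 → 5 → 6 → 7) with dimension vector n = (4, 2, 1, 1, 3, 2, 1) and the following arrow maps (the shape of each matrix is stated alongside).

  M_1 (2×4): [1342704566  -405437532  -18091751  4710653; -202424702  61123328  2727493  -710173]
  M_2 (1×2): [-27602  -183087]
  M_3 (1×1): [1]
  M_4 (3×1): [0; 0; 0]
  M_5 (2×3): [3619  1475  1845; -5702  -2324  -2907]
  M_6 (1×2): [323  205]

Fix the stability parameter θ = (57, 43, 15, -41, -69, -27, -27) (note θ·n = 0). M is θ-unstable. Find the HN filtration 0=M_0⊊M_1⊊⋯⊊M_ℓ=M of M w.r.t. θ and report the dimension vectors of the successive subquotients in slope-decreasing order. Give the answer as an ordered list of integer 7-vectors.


Interval decomposition of M: I[1,1]^2, I[1,2], I[1,4], I[5,5], I[5,6], I[5,7].
HN type (ℓ=5): μ^(1)=57; μ^(2)=50; μ^(3)=37/2; μ^(4)=-27; μ^(5)=-69

((2, 0, 0, 0, 0, 0, 0); (1, 1, 0, 0, 0, 0, 0); (1, 1, 1, 1, 0, 0, 0); (0, 0, 0, 0, 0, 2, 1); (0, 0, 0, 0, 3, 0, 0))


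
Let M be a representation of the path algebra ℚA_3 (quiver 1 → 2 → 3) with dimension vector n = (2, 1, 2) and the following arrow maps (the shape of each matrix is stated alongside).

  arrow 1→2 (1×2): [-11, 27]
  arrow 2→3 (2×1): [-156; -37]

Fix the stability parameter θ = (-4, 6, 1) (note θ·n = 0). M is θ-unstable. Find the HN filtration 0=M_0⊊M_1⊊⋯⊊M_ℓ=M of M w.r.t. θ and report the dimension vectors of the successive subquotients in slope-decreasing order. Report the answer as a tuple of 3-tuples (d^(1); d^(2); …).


Barcode: M ≅ I[1,1], I[1,3], I[3,3]. HN layers by μ_θ (3 steps, strictly decreasing):
  μ^(1)=7/2; μ^(2)=1; μ^(3)=-4

((0, 1, 1); (0, 0, 1); (2, 0, 0))


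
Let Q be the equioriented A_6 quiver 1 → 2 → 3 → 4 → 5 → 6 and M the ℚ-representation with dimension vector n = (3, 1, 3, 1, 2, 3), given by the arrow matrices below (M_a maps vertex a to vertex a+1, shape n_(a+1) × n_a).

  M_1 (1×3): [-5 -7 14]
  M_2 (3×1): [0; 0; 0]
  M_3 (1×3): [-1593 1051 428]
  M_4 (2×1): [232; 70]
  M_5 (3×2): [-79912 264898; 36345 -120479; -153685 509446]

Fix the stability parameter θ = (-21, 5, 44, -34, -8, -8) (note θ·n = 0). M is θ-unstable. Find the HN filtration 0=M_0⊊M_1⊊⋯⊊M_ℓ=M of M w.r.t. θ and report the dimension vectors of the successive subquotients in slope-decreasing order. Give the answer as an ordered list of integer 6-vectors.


Via rank(M_{q-1}∘⋯∘M_p): M ≅ I[1,1]^2, I[1,2], I[3,3]^2, I[3,6], I[5,6], I[6,6].
μ_θ-semistable layers: μ^(1)=44; μ^(2)=5; μ^(3)=-3/2; μ^(4)=-8; μ^(5)=-21

((0, 0, 2, 0, 0, 0); (0, 1, 0, 0, 0, 0); (0, 0, 1, 1, 1, 1); (0, 0, 0, 0, 1, 2); (3, 0, 0, 0, 0, 0))


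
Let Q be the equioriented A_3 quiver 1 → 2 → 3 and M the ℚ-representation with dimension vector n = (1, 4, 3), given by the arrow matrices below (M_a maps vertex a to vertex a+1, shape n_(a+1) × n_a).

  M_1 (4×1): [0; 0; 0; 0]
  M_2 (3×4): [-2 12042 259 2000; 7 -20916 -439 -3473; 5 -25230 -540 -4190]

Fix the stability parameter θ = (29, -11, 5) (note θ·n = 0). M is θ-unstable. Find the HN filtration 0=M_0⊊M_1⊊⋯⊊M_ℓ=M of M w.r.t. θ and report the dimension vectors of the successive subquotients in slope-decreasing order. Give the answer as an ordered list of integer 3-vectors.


Interval decomposition of M: I[1,1], I[2,2], I[2,3]^3.
HN type (ℓ=3): μ^(1)=29; μ^(2)=5; μ^(3)=-11

((1, 0, 0); (0, 0, 3); (0, 4, 0))


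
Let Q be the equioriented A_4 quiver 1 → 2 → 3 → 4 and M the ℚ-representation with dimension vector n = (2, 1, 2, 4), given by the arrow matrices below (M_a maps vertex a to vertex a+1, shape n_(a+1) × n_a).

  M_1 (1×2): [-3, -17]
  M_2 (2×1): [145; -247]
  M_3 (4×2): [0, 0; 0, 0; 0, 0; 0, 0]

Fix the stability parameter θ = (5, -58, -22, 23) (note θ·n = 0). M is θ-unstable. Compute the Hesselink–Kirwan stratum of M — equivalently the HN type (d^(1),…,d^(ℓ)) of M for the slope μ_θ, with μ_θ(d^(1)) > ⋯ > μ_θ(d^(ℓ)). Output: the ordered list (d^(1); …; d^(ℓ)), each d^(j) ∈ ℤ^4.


Via rank(M_{q-1}∘⋯∘M_p): M ≅ I[1,1], I[1,3], I[3,3], I[4,4]^4.
μ_θ-semistable layers: μ^(1)=23; μ^(2)=5; μ^(3)=-22; μ^(4)=-53/2

((0, 0, 0, 4); (1, 0, 0, 0); (0, 0, 2, 0); (1, 1, 0, 0))


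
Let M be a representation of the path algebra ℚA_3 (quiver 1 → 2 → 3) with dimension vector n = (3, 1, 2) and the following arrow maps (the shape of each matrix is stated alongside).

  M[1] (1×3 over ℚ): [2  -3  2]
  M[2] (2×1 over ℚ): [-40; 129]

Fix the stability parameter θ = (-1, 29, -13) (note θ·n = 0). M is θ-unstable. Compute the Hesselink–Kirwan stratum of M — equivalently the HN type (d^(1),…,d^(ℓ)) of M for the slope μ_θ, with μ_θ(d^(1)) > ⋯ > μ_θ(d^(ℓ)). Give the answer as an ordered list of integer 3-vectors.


Via rank(M_{q-1}∘⋯∘M_p): M ≅ I[1,1]^2, I[1,3], I[3,3].
μ_θ-semistable layers: μ^(1)=8; μ^(2)=-1; μ^(3)=-13

((0, 1, 1); (3, 0, 0); (0, 0, 1))


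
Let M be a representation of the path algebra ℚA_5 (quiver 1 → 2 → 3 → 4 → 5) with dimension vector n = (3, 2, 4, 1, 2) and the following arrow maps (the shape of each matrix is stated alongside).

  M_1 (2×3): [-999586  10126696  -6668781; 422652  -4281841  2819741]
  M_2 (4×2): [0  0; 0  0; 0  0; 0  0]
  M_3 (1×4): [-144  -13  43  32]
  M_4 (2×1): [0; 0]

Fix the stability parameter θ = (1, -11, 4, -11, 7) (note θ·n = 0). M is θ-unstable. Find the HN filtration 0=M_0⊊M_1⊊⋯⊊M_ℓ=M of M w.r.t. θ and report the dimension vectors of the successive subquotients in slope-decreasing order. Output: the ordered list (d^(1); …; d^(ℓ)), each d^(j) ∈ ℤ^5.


Interval decomposition of M: I[1,1], I[1,2]^2, I[3,3]^3, I[3,4], I[5,5]^2.
HN type (ℓ=5): μ^(1)=7; μ^(2)=4; μ^(3)=1; μ^(4)=-7/2; μ^(5)=-5

((0, 0, 0, 0, 2); (0, 0, 3, 0, 0); (1, 0, 0, 0, 0); (0, 0, 1, 1, 0); (2, 2, 0, 0, 0))


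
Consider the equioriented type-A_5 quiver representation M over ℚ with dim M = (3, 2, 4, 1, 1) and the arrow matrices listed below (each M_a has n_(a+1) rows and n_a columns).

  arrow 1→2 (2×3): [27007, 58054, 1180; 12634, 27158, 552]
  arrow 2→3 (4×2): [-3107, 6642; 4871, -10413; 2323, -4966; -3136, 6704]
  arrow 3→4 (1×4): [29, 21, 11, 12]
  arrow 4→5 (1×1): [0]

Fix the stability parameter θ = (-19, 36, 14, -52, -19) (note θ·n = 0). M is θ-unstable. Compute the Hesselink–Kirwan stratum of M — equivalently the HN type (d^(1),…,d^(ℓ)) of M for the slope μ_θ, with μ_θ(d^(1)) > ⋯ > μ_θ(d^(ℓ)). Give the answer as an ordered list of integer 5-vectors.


Via rank(M_{q-1}∘⋯∘M_p): M ≅ I[1,1], I[1,3], I[1,4], I[3,3]^2, I[5,5].
μ_θ-semistable layers: μ^(1)=25; μ^(2)=14; μ^(3)=-2/3; μ^(4)=-19

((0, 1, 1, 0, 0); (0, 0, 2, 0, 0); (0, 1, 1, 1, 0); (3, 0, 0, 0, 1))
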